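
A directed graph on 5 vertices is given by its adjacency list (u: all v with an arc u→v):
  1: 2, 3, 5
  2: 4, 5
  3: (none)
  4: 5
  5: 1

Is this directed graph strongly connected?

There is no directed path from 3 to 2, so the graph is not strongly connected.

No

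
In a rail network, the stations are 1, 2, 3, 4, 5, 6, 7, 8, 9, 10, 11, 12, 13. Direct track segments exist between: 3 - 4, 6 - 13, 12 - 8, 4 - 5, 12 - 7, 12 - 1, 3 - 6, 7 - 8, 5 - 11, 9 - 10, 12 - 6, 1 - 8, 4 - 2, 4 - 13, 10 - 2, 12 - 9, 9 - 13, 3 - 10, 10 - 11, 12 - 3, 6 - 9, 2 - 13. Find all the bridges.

none

The edges on the cycle 12-7-8-12 are not bridges since each lies on that cycle.
Every edge lies on some cycle, so there are no bridges.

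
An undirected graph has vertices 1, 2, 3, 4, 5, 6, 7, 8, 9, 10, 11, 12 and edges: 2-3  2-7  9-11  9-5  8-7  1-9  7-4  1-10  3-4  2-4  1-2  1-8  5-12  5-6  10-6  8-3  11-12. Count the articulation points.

Removing 1 increases the component count from 1 to 2, so 1 is a cut vertex.
By contrast removing 4 leaves 1 component; it is not a cut vertex. No other vertex is a cut vertex either.

1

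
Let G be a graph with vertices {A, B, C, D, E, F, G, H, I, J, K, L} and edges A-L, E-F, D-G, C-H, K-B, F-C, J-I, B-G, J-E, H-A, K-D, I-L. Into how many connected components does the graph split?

Starting from B we can reach B, D, G, K. That is one component of size 4.
Starting from A we can reach A, C, E, F, H, I, J, L. That is one component of size 8.
Total: 2 components.

2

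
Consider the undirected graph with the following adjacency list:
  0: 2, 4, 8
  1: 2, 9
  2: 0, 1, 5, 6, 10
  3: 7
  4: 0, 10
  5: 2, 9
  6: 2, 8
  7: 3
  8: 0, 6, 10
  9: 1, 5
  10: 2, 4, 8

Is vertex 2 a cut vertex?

Deleting 2 raises the number of components from 2 to 3, so 2 is a cut vertex.

Yes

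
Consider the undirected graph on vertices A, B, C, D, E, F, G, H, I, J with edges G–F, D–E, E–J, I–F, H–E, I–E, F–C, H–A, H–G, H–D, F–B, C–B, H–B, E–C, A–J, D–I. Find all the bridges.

The edges on the cycle H-A-J-E-I-D-H are not bridges since each lies on that cycle.
Every edge lies on some cycle, so there are no bridges.

none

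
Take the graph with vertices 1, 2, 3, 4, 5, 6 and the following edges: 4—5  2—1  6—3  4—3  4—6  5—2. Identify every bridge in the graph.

1-2, 2-5, 4-5

The edges on the cycle 4-6-3-4 are not bridges since each lies on that cycle.
But removing 5—2 disconnects 5 from 2; removing 2—1 disconnects 2 from 1; removing 4—5 disconnects 4 from 5 — these are bridges.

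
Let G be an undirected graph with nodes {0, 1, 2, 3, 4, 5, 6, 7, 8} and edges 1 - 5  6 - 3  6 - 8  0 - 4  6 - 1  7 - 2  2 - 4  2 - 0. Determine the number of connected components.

2

Starting from 0 we can reach 0, 2, 4, 7. That is one component of size 4.
Starting from 1 we can reach 1, 3, 5, 6, 8. That is one component of size 5.
Total: 2 components.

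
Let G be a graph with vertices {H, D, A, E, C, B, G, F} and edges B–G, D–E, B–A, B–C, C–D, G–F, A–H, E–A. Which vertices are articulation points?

Removing A increases the component count from 1 to 2, so A is a cut vertex.
Removing B increases the component count from 1 to 2, so B is a cut vertex.
Removing G increases the component count from 1 to 2, so G is a cut vertex.
By contrast removing H leaves 1 component; it is not a cut vertex. No other vertex is a cut vertex either.

A, B, G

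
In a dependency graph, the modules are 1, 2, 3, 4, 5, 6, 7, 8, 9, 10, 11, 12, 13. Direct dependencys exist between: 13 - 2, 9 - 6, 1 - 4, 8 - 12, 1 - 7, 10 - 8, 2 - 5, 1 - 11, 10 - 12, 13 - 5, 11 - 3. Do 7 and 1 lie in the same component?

Yes

From 7 we can reach 1, 3, 4, 7, 11, which includes 1.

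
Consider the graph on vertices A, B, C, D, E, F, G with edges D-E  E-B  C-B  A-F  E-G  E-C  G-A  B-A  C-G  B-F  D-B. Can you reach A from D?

Yes

From D we can reach A, B, C, D, E, F, G, which includes A.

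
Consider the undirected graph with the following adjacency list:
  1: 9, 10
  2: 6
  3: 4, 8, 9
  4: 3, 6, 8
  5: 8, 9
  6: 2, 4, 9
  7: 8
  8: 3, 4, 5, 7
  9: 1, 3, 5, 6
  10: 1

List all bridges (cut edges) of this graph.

1-10, 1-9, 2-6, 7-8

The edges on the cycle 8-5-9-6-4-8 are not bridges since each lies on that cycle.
But removing 8-7 disconnects 8 from 7; removing 6-2 disconnects 6 from 2; removing 9-1 disconnects 9 from 1; removing 1-10 disconnects 1 from 10 — these are bridges.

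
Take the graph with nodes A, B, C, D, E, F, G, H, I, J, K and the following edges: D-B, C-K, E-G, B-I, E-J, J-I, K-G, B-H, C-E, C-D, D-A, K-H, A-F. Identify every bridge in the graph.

A-D, A-F

The edges on the cycle C-D-B-H-K-C are not bridges since each lies on that cycle.
But removing A-F disconnects A from F; removing D-A disconnects D from A — these are bridges.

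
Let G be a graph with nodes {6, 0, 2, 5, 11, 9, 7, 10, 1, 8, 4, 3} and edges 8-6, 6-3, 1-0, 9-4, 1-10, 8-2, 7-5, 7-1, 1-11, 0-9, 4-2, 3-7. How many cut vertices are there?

Removing 1 increases the component count from 1 to 3, so 1 is a cut vertex.
Removing 7 increases the component count from 1 to 2, so 7 is a cut vertex.
By contrast removing 3 leaves 1 component; it is not a cut vertex. No other vertex is a cut vertex either.

2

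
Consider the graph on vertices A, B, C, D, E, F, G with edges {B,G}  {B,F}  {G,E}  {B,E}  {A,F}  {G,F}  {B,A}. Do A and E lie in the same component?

Yes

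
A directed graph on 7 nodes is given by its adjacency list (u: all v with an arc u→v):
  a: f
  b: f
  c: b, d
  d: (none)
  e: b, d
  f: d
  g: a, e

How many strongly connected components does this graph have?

7

{e} is an SCC by itself.
{g} is an SCC by itself.
{f} is an SCC by itself.
{b} is an SCC by itself.
{d} is an SCC by itself.
(and 2 more singleton SCCs)
That gives 7 strongly connected components.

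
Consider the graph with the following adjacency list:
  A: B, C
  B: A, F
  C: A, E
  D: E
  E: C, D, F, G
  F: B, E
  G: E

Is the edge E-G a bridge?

Yes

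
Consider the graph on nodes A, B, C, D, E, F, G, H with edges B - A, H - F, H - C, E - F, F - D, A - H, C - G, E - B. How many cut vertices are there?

Removing C increases the component count from 1 to 2, so C is a cut vertex.
Removing F increases the component count from 1 to 2, so F is a cut vertex.
Removing H increases the component count from 1 to 2, so H is a cut vertex.
By contrast removing A leaves 1 component; it is not a cut vertex. No other vertex is a cut vertex either.

3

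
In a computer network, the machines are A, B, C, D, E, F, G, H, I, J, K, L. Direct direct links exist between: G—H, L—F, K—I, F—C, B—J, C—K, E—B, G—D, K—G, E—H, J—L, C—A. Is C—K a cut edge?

After removing C—K, the path C-F-L-J-B-E-H-G-K still connects them, so the edge is not a bridge.

No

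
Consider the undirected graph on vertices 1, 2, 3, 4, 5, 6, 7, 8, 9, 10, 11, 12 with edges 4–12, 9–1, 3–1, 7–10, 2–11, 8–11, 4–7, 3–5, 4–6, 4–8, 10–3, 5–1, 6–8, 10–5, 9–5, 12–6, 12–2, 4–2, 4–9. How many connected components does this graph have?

Starting from 1 we can reach 1, 2, 3, 4, 5, 6, 7, 8, 9, 10, 11, 12. That is one component of size 12.
Total: 1 component.

1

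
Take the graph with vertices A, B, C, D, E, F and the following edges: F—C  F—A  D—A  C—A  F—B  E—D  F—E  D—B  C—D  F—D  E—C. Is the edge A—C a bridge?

After removing A—C, the path A-F-C still connects them, so the edge is not a bridge.

No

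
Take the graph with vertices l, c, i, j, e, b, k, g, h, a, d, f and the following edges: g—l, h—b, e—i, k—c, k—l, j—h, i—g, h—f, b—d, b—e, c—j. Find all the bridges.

The edges on the cycle k-c-j-h-b-e-i-g-l-k are not bridges since each lies on that cycle.
But removing d—b disconnects d from b; removing f—h disconnects f from h — these are bridges.

b-d, f-h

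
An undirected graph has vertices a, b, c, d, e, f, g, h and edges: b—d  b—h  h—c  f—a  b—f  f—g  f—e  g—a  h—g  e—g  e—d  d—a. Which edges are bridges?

The edges on the cycle e-d-a-g-e are not bridges since each lies on that cycle.
But removing c—h disconnects c from h — this is a bridge.

c-h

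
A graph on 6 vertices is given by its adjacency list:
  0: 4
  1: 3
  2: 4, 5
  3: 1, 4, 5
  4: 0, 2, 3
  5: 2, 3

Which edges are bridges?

The edges on the cycle 5-2-4-3-5 are not bridges since each lies on that cycle.
But removing 4-0 disconnects 4 from 0; removing 3-1 disconnects 3 from 1 — these are bridges.

0-4, 1-3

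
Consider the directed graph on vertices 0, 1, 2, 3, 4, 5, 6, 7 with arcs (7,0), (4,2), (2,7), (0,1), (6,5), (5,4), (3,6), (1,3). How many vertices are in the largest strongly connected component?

8

{0, 1, 2, 3, 4, 5, 6, 7} are all mutually reachable — one SCC of size 8.
The largest has 8 vertices.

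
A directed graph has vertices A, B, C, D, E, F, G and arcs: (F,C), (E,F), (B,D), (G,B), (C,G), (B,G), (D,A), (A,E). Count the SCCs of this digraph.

1

{A, B, C, D, E, F, G} are all mutually reachable — one SCC of size 7.
That gives 1 strongly connected component.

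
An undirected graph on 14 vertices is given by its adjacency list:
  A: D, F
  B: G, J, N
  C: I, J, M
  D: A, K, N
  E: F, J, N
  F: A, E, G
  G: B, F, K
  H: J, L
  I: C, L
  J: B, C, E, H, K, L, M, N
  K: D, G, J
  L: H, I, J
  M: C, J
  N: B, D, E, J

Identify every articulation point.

Removing J increases the component count from 1 to 2, so J is a cut vertex.
By contrast removing C leaves 1 component; it is not a cut vertex. No other vertex is a cut vertex either.

J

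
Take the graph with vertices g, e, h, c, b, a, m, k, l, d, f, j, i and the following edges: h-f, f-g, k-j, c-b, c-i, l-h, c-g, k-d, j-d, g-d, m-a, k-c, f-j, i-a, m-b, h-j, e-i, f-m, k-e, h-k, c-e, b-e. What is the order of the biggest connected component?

13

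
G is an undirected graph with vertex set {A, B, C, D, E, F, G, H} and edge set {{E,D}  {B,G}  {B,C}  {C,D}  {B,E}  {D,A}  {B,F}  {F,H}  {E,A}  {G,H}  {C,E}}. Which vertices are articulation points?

Removing B increases the component count from 1 to 2, so B is a cut vertex.
By contrast removing A leaves 1 component; it is not a cut vertex. No other vertex is a cut vertex either.

B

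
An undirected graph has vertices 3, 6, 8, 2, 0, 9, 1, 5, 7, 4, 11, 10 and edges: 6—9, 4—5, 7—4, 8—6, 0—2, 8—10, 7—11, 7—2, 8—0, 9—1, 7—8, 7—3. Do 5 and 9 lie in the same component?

From 5 we can reach 0, 1, 2, 3, 4, 5, 6, 7, 8, 9, 10, 11, which includes 9.

Yes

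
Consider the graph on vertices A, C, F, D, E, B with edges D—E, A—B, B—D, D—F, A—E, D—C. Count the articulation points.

Removing D increases the component count from 1 to 3, so D is a cut vertex.
By contrast removing B leaves 1 component; it is not a cut vertex. No other vertex is a cut vertex either.

1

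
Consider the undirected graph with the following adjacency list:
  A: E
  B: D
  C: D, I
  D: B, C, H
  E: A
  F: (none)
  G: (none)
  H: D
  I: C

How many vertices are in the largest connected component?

5

F is isolated — a component by itself.
G is isolated — a component by itself.
Starting from A we can reach A, E. That is one component of size 2.
Starting from B we can reach B, C, D, H, I. That is one component of size 5.
The largest has 5 vertices.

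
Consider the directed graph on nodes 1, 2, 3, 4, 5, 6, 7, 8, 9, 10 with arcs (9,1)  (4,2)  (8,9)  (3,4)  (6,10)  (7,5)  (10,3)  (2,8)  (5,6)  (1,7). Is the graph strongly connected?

From 2 we can reach every vertex (1, 2, 3, 4, 5, 6, 7, 8, 9, 10), and every vertex can reach 2 (1, 2, 3, 4, 5, 6, 7, 8, 9, 10). So the whole graph is one strongly connected component.

Yes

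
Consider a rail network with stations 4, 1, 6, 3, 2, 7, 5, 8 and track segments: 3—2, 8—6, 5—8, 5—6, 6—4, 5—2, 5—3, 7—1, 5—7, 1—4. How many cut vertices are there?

Removing 5 increases the component count from 1 to 2, so 5 is a cut vertex.
By contrast removing 6 leaves 1 component; it is not a cut vertex. No other vertex is a cut vertex either.

1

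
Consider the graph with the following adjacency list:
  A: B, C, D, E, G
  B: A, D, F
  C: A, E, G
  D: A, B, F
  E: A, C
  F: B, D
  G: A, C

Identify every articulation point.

A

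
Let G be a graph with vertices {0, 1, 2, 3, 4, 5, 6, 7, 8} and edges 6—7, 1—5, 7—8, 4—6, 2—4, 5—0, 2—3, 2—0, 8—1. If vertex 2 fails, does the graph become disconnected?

Yes

Deleting 2 raises the number of components from 1 to 2, so 2 is a cut vertex.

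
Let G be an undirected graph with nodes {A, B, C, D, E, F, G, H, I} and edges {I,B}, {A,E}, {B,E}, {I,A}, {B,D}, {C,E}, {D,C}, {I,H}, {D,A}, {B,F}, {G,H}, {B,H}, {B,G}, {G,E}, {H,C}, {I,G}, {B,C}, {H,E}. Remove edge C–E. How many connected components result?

C and E are still connected via C-B-E, so the component count stays at 1.

1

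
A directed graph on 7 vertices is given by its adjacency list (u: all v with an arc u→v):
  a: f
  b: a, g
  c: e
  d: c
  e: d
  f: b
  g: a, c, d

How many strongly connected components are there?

2

{a, b, f, g} are all mutually reachable — one SCC of size 4.
{c, d, e} are all mutually reachable — one SCC of size 3.
That gives 2 strongly connected components.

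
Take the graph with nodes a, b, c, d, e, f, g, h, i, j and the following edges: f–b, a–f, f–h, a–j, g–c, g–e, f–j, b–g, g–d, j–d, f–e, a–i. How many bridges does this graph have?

The edges on the cycle f-b-g-e-f are not bridges since each lies on that cycle.
But removing a–i disconnects a from i; removing f–h disconnects f from h; removing c–g disconnects c from g — these are bridges.
That makes 3 bridges.

3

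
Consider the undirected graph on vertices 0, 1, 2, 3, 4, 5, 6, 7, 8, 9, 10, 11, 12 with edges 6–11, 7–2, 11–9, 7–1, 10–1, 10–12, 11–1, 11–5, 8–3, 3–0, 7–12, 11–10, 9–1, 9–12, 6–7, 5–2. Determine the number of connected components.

4 is isolated — a component by itself.
Starting from 0 we can reach 0, 3, 8. That is one component of size 3.
Starting from 1 we can reach 1, 2, 5, 6, 7, 9, 10, 11, 12. That is one component of size 9.
Total: 3 components.

3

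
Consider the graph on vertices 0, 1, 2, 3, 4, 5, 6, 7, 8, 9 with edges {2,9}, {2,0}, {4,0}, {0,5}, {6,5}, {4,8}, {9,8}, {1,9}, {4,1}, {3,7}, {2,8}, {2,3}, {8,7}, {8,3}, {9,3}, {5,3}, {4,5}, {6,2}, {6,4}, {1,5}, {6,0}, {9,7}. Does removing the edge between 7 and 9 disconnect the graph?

No

After removing 7–9, the path 7-8-9 still connects them, so the edge is not a bridge.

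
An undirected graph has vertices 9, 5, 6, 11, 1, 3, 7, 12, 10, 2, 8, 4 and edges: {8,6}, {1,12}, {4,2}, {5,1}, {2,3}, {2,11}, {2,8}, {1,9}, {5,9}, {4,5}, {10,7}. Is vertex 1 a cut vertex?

Deleting 1 raises the number of components from 2 to 3, so 1 is a cut vertex.

Yes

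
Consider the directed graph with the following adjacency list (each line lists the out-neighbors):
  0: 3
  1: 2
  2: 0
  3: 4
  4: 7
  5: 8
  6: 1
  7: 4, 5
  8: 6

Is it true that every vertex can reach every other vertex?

Yes

From 0 we can reach every vertex (0, 1, 2, 3, 4, 5, 6, 7, 8), and every vertex can reach 0 (0, 1, 2, 3, 4, 5, 6, 7, 8). So the whole graph is one strongly connected component.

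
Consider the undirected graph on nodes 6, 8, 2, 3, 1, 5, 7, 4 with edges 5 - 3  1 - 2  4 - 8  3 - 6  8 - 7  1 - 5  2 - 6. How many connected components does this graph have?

2

Starting from 4 we can reach 4, 7, 8. That is one component of size 3.
Starting from 1 we can reach 1, 2, 3, 5, 6. That is one component of size 5.
Total: 2 components.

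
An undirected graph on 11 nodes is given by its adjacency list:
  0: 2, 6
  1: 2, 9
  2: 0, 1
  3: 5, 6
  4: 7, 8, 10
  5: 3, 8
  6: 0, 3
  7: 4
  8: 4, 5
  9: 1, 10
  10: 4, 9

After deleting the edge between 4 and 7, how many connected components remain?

2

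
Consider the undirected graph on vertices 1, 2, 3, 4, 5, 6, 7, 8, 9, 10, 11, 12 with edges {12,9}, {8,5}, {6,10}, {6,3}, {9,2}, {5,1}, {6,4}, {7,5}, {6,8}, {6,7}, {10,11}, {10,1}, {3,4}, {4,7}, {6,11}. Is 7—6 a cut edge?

No

After removing 7—6, the path 7-4-6 still connects them, so the edge is not a bridge.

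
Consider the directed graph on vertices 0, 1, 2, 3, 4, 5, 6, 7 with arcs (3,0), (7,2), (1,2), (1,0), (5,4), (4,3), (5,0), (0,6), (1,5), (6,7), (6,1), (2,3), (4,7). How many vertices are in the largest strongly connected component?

8

{0, 1, 2, 3, 4, 5, 6, 7} are all mutually reachable — one SCC of size 8.
The largest has 8 vertices.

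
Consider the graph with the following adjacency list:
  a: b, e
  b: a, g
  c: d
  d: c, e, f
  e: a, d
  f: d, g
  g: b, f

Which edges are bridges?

c-d

The edges on the cycle e-d-f-g-b-a-e are not bridges since each lies on that cycle.
But removing d-c disconnects d from c — this is a bridge.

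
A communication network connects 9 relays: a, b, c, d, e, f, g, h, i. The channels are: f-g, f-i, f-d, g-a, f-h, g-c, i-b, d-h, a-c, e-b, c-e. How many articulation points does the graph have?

1

Removing f increases the component count from 1 to 2, so f is a cut vertex.
By contrast removing h leaves 1 component; it is not a cut vertex. No other vertex is a cut vertex either.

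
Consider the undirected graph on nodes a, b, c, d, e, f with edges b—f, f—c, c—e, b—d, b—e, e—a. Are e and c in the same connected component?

From e we can reach a, b, c, d, e, f, which includes c.

Yes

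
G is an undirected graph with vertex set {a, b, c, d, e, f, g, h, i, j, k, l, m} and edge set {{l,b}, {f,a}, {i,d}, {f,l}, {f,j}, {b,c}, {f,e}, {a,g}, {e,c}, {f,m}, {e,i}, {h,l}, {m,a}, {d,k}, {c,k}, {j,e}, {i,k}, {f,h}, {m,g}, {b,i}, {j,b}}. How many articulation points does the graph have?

Removing f increases the component count from 1 to 2, so f is a cut vertex.
By contrast removing c leaves 1 component; it is not a cut vertex. No other vertex is a cut vertex either.

1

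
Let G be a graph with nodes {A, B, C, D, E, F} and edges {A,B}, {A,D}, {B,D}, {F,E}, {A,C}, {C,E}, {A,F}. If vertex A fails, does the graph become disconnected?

Yes

Deleting A raises the number of components from 1 to 2, so A is a cut vertex.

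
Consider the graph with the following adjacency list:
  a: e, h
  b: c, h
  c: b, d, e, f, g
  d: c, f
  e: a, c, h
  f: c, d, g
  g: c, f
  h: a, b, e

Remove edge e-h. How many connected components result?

1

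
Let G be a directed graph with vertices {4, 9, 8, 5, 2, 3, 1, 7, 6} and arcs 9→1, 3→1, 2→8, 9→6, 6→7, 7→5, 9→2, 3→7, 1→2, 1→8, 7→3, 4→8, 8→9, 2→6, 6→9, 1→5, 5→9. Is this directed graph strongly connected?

There is no directed path from 5 to 4, so the graph is not strongly connected.

No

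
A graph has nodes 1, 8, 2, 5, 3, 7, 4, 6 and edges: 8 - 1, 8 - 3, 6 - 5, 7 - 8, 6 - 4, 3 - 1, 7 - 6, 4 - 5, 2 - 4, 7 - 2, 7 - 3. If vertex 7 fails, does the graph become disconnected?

Yes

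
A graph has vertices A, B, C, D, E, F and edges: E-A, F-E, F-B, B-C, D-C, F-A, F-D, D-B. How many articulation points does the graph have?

1

Removing F increases the component count from 1 to 2, so F is a cut vertex.
By contrast removing D leaves 1 component; it is not a cut vertex. No other vertex is a cut vertex either.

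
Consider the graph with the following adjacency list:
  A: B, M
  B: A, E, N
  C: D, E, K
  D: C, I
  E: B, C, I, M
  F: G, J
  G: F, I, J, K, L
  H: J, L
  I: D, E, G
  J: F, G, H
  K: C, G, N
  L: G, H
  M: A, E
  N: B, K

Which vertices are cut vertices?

Removing G increases the component count from 1 to 2, so G is a cut vertex.
By contrast removing E leaves 1 component; it is not a cut vertex. No other vertex is a cut vertex either.

G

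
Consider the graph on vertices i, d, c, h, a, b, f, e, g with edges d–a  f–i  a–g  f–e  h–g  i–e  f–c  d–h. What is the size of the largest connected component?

b is isolated — a component by itself.
Starting from a we can reach a, d, g, h. That is one component of size 4.
Starting from c we can reach c, e, f, i. That is one component of size 4.
The largest has 4 vertices.

4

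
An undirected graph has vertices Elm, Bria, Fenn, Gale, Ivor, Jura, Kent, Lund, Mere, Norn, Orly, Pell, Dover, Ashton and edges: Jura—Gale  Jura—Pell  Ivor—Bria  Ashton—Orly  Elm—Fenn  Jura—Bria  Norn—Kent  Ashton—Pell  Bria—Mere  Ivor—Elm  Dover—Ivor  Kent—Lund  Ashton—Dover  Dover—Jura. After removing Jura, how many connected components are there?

3

With Jura gone, the remaining components are: {Gale}; {Kent, Lund, Norn}; {Elm, Bria, Fenn, Ivor, Mere, Orly, Pell, Dover, Ashton}.
That is 3 components.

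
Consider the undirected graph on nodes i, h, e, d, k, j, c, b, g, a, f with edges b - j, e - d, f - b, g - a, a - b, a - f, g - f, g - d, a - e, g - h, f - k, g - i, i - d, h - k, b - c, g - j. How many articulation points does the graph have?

1

Removing b increases the component count from 1 to 2, so b is a cut vertex.
By contrast removing i leaves 1 component; it is not a cut vertex. No other vertex is a cut vertex either.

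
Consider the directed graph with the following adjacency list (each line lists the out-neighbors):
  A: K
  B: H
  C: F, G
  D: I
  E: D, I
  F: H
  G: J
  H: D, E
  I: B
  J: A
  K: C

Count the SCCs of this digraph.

{B, D, E, H, I} are all mutually reachable — one SCC of size 5.
{A, C, G, J, K} are all mutually reachable — one SCC of size 5.
{F} is an SCC by itself.
That gives 3 strongly connected components.

3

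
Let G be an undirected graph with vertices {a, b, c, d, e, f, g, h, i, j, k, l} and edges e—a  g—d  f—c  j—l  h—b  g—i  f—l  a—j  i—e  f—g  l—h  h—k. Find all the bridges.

b-h, c-f, d-g, h-k, h-l

The edges on the cycle f-g-i-e-a-j-l-f are not bridges since each lies on that cycle.
But removing g—d disconnects g from d; removing f—c disconnects f from c; removing l—h disconnects l from h; removing b—h disconnects b from h — these are bridges.
In total 5 edges are bridges.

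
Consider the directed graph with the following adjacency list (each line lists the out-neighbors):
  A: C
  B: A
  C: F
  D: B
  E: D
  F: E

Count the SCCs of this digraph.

{A, B, C, D, E, F} are all mutually reachable — one SCC of size 6.
That gives 1 strongly connected component.

1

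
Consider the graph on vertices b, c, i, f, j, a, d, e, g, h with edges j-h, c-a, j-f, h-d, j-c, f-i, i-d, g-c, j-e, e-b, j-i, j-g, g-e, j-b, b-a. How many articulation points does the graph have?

1

Removing j increases the component count from 1 to 2, so j is a cut vertex.
By contrast removing e leaves 1 component; it is not a cut vertex. No other vertex is a cut vertex either.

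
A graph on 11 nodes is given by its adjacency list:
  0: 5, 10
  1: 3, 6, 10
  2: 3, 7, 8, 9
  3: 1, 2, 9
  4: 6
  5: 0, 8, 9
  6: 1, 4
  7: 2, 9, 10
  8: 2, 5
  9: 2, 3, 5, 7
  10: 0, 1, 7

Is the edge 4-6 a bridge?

Removing 4-6 leaves no path between 4 and 6: the component count goes from 1 to 2. So it is a bridge.

Yes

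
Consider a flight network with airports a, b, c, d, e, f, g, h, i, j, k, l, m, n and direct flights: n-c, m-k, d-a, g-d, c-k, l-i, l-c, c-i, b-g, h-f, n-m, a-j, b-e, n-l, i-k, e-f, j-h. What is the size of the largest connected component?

8

Starting from c we can reach c, i, k, l, m, n. That is one component of size 6.
Starting from a we can reach a, b, d, e, f, g, h, j. That is one component of size 8.
The largest has 8 vertices.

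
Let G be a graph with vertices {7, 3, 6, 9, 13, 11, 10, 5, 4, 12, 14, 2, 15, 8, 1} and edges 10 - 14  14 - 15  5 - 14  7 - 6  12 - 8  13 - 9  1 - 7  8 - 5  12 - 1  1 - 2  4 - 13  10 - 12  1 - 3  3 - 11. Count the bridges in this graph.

9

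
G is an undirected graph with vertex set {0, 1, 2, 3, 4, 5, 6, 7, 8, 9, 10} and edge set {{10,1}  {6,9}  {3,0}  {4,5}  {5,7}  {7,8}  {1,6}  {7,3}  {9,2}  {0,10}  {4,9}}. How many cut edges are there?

The edges on the cycle 4-5-7-3-0-10-1-6-9-4 are not bridges since each lies on that cycle.
But removing 9–2 disconnects 9 from 2; removing 8–7 disconnects 8 from 7 — these are bridges.
That makes 2 bridges.

2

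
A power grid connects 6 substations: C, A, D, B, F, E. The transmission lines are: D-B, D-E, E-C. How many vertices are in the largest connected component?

A is isolated — a component by itself.
F is isolated — a component by itself.
Starting from B we can reach B, C, D, E. That is one component of size 4.
The largest has 4 vertices.

4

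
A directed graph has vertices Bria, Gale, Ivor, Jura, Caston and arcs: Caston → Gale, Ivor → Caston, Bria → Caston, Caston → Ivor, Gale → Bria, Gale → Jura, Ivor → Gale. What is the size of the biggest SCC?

{Bria, Gale, Ivor, Caston} are all mutually reachable — one SCC of size 4.
{Jura} is an SCC by itself.
The largest has 4 vertices.

4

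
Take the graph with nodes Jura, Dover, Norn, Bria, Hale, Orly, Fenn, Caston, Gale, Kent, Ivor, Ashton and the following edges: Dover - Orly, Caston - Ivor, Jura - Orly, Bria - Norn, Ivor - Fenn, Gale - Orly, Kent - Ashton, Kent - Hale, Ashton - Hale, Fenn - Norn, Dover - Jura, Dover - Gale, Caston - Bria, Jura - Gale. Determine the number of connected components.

Starting from Hale we can reach Hale, Kent, Ashton. That is one component of size 3.
Starting from Gale we can reach Gale, Jura, Orly, Dover. That is one component of size 4.
Starting from Bria we can reach Bria, Fenn, Ivor, Norn, Caston. That is one component of size 5.
Total: 3 components.

3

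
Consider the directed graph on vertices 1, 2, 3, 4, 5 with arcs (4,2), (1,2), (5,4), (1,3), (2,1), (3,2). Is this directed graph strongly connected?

There is no directed path from 3 to 5, so the graph is not strongly connected.

No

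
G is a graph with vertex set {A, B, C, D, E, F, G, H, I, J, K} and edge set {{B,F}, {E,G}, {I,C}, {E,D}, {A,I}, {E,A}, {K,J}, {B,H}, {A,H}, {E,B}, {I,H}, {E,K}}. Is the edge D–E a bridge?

Removing D–E leaves no path between D and E: the component count goes from 1 to 2. So it is a bridge.

Yes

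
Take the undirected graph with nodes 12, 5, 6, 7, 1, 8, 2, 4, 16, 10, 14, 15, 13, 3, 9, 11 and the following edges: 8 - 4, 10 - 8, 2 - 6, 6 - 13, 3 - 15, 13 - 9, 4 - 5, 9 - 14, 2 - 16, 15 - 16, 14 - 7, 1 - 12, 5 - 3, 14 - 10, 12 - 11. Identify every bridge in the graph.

1-12, 11-12, 14-7

The edges on the cycle 2-6-13-9-14-10-8-4-5-3-15-16-2 are not bridges since each lies on that cycle.
But removing 1 - 12 disconnects 1 from 12; removing 12 - 11 disconnects 12 from 11; removing 14 - 7 disconnects 14 from 7 — these are bridges.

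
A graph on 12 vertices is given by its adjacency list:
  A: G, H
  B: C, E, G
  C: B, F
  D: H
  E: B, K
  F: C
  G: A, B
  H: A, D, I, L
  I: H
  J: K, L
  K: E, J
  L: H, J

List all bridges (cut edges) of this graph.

B-C, C-F, D-H, H-I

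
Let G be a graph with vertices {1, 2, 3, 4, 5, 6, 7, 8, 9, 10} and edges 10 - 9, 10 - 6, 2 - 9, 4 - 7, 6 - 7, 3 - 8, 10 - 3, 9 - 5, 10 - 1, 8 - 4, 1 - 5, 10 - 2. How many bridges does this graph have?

The edges on the cycle 10-3-8-4-7-6-10 are not bridges since each lies on that cycle.
Every edge lies on some cycle, so there are no bridges.

0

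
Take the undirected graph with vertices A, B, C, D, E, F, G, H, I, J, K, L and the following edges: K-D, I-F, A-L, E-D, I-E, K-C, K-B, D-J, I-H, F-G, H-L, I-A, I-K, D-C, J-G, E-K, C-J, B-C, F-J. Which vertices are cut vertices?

I

Removing I increases the component count from 1 to 2, so I is a cut vertex.
By contrast removing J leaves 1 component; it is not a cut vertex. No other vertex is a cut vertex either.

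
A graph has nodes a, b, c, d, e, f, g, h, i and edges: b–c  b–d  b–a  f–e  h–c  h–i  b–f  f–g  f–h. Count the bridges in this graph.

The edges on the cycle b-f-h-c-b are not bridges since each lies on that cycle.
But removing f–e disconnects f from e; removing b–d disconnects b from d; removing h–i disconnects h from i; removing b–a disconnects b from a — these are bridges.
In total 5 edges are bridges.

5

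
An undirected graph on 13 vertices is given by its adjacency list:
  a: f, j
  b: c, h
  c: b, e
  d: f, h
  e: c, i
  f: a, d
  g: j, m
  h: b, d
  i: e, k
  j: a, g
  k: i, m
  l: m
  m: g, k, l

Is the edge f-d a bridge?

After removing f-d, the path f-a-j-g-m-k-i-e-c-b-h-d still connects them, so the edge is not a bridge.

No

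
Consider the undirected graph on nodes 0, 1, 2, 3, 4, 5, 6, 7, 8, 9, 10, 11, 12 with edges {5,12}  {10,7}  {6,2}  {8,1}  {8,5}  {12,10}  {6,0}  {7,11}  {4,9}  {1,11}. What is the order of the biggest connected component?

7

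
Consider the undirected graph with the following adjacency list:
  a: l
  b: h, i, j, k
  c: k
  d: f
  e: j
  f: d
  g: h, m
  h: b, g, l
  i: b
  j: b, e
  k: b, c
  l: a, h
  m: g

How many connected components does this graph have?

2

Starting from d we can reach d, f. That is one component of size 2.
Starting from a we can reach a, b, c, e, g, h, i, j, k, l, m. That is one component of size 11.
Total: 2 components.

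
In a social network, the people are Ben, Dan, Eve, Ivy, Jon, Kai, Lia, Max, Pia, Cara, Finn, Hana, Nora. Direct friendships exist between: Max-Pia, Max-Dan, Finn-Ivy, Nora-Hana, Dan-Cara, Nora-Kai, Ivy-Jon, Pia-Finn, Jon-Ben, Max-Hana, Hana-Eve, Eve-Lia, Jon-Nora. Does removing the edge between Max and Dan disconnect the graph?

Removing Max-Dan leaves no path between Max and Dan: the component count goes from 1 to 2. So it is a bridge.

Yes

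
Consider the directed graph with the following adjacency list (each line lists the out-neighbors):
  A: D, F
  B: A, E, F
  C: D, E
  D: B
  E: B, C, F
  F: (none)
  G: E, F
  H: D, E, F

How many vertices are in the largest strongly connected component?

{A, B, C, D, E} are all mutually reachable — one SCC of size 5.
{G} is an SCC by itself.
{F} is an SCC by itself.
{H} is an SCC by itself.
The largest has 5 vertices.

5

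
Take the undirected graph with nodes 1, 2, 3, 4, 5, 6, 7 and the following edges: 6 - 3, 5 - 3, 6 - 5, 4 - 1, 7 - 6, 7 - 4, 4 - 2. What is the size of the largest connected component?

7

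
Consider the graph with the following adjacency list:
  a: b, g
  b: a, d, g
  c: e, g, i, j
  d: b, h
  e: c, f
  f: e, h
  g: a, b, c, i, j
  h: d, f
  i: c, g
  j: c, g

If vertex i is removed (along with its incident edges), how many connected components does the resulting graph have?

1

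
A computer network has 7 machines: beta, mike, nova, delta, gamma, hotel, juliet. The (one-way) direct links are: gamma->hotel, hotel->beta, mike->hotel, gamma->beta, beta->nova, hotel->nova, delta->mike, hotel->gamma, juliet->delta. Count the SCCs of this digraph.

{gamma, hotel} are all mutually reachable — one SCC of size 2.
{mike} is an SCC by itself.
{juliet} is an SCC by itself.
{beta} is an SCC by itself.
{delta} is an SCC by itself.
(and 1 more singleton SCC)
That gives 6 strongly connected components.

6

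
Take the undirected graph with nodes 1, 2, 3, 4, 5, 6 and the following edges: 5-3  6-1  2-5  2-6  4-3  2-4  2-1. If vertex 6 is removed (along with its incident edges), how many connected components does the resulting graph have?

With 6 gone, the remaining components are: {1, 2, 3, 4, 5}.
That is 1 component.

1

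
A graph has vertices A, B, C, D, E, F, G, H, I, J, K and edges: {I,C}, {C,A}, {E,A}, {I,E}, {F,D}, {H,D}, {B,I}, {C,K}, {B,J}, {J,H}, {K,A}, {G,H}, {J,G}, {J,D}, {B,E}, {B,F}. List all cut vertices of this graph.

B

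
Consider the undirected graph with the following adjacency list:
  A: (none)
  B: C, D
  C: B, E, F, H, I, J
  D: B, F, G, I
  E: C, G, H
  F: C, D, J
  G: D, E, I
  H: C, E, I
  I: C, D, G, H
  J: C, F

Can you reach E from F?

From F we can reach B, C, D, E, F, G, H, I, J, which includes E.

Yes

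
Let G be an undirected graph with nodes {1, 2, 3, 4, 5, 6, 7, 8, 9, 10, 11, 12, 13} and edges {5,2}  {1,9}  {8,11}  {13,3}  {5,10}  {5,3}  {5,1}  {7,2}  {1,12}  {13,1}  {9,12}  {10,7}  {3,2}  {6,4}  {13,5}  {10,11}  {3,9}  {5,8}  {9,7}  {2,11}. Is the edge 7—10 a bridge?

No

After removing 7—10, the path 7-2-5-10 still connects them, so the edge is not a bridge.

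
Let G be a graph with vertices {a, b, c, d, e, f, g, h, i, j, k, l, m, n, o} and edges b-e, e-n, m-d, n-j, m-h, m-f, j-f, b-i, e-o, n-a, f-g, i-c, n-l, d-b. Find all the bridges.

a-n, b-i, c-i, e-o, f-g, h-m, l-n

The edges on the cycle m-d-b-e-n-j-f-m are not bridges since each lies on that cycle.
But removing i-b disconnects i from b; removing n-a disconnects n from a; removing m-h disconnects m from h; removing i-c disconnects i from c — these are bridges.
In total 7 edges are bridges.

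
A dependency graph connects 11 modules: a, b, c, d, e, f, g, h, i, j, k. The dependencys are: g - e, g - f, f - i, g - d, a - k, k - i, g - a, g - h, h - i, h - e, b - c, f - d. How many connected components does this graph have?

j is isolated — a component by itself.
Starting from b we can reach b, c. That is one component of size 2.
Starting from a we can reach a, d, e, f, g, h, i, k. That is one component of size 8.
Total: 3 components.

3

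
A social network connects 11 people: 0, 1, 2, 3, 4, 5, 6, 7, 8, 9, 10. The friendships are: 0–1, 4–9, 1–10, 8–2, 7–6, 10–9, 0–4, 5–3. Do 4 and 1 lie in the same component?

Yes

From 4 we can reach 0, 1, 4, 9, 10, which includes 1.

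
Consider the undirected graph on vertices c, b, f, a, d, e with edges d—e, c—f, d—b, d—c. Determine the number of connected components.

2

a is isolated — a component by itself.
Starting from b we can reach b, c, d, e, f. That is one component of size 5.
Total: 2 components.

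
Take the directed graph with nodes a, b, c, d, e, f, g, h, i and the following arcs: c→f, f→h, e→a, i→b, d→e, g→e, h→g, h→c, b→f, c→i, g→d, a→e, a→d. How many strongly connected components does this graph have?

{b, c, f, h, i} are all mutually reachable — one SCC of size 5.
{a, d, e} are all mutually reachable — one SCC of size 3.
{g} is an SCC by itself.
That gives 3 strongly connected components.

3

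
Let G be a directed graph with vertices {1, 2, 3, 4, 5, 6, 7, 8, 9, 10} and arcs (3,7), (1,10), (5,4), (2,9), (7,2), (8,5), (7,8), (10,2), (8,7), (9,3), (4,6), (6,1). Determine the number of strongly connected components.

1

{1, 2, 3, 4, 5, 6, 7, 8, 9, 10} are all mutually reachable — one SCC of size 10.
That gives 1 strongly connected component.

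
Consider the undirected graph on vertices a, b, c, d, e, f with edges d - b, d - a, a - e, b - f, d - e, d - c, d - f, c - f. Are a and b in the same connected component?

Yes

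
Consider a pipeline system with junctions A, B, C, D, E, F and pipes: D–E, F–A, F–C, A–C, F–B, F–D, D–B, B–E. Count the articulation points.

1

Removing F increases the component count from 1 to 2, so F is a cut vertex.
By contrast removing B leaves 1 component; it is not a cut vertex. No other vertex is a cut vertex either.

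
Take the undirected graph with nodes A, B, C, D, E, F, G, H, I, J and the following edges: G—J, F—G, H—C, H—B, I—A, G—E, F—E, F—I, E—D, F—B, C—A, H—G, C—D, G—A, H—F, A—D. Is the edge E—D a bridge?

No

After removing E—D, the path E-G-A-D still connects them, so the edge is not a bridge.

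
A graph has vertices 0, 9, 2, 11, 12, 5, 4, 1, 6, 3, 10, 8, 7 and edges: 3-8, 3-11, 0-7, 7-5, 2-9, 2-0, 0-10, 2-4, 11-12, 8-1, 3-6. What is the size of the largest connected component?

Starting from 1 we can reach 1, 3, 6, 8, 11, 12. That is one component of size 6.
Starting from 0 we can reach 0, 2, 4, 5, 7, 9, 10. That is one component of size 7.
The largest has 7 vertices.

7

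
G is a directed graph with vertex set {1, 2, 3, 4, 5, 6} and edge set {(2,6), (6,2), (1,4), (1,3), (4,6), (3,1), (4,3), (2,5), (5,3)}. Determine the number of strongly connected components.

1

{1, 2, 3, 4, 5, 6} are all mutually reachable — one SCC of size 6.
That gives 1 strongly connected component.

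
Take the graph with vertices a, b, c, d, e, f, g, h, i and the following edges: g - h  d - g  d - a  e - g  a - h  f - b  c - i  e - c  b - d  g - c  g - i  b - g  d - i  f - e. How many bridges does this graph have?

0

The edges on the cycle d-a-h-g-d are not bridges since each lies on that cycle.
Every edge lies on some cycle, so there are no bridges.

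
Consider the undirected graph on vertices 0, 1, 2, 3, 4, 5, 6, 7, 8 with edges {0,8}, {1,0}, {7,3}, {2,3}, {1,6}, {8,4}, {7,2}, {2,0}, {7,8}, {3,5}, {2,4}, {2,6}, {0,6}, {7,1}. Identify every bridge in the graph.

3-5

The edges on the cycle 7-2-6-1-7 are not bridges since each lies on that cycle.
But removing 3—5 disconnects 3 from 5 — this is a bridge.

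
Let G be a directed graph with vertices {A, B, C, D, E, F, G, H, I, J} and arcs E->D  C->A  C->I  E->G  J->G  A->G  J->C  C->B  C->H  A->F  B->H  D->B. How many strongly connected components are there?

{C} is an SCC by itself.
{G} is an SCC by itself.
{H} is an SCC by itself.
{D} is an SCC by itself.
{I} is an SCC by itself.
(and 5 more singleton SCCs)
That gives 10 strongly connected components.

10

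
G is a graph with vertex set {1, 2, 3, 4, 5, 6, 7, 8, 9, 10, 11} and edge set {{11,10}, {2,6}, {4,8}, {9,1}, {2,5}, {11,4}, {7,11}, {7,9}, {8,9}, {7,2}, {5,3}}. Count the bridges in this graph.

The edges on the cycle 7-11-4-8-9-7 are not bridges since each lies on that cycle.
But removing 11 - 10 disconnects 11 from 10; removing 7 - 2 disconnects 7 from 2; removing 2 - 5 disconnects 2 from 5; removing 3 - 5 disconnects 3 from 5 — these are bridges.
In total 6 edges are bridges.

6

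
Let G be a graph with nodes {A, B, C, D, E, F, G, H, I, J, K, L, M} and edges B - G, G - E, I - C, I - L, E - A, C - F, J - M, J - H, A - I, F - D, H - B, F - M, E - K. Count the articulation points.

Removing E increases the component count from 1 to 2, so E is a cut vertex.
Removing F increases the component count from 1 to 2, so F is a cut vertex.
Removing I increases the component count from 1 to 2, so I is a cut vertex.
By contrast removing G leaves 1 component; it is not a cut vertex. No other vertex is a cut vertex either.

3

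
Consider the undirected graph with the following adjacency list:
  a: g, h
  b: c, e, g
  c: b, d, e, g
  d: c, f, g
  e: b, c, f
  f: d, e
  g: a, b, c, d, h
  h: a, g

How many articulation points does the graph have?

Removing g increases the component count from 1 to 2, so g is a cut vertex.
By contrast removing e leaves 1 component; it is not a cut vertex. No other vertex is a cut vertex either.

1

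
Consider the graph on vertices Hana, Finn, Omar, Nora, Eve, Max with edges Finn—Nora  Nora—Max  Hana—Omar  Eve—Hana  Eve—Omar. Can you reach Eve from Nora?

No

The component containing Nora is {Max, Finn, Nora}, and Eve is not in it.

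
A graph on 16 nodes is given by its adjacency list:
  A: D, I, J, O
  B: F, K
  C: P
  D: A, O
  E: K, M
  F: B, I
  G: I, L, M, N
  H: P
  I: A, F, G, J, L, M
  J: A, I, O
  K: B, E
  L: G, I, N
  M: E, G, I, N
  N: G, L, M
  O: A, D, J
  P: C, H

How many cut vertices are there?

Removing I increases the component count from 2 to 3, so I is a cut vertex.
Removing P increases the component count from 2 to 3, so P is a cut vertex.
By contrast removing L leaves 2 components; it is not a cut vertex. No other vertex is a cut vertex either.

2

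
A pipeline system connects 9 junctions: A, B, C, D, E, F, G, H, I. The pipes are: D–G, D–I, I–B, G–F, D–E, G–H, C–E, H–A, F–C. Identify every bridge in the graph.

The edges on the cycle D-G-F-C-E-D are not bridges since each lies on that cycle.
But removing B–I disconnects B from I; removing G–H disconnects G from H; removing D–I disconnects D from I; removing H–A disconnects H from A — these are bridges.

A-H, B-I, D-I, G-H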